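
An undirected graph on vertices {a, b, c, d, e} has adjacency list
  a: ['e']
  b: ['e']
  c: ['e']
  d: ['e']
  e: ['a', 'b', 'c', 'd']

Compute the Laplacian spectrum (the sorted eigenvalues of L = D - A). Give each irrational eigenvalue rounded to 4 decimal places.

[0, 1, 1, 1, 5]

Each diagonal entry of L is the vertex degree and each off-diagonal entry is -1 where an edge is present, 0 otherwise; in the order [a, b, c, d, e] the diagonal is [1, 1, 1, 1, 4]. The multiplicity of 0 as a Laplacian eigenvalue equals the number of connected components.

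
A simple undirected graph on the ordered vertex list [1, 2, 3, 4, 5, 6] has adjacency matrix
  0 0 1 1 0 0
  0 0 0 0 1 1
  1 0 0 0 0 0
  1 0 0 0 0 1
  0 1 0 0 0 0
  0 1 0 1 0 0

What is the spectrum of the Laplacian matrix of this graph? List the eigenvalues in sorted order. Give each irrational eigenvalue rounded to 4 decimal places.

Each diagonal entry of L is the vertex degree and each off-diagonal entry is -1 where an edge is present, 0 otherwise; in the order [1, 2, 3, 4, 5, 6] the diagonal is [2, 2, 1, 2, 1, 2]. L is symmetric positive semidefinite, so every eigenvalue is real and nonnegative. The eigenvalues sum to 10, which equals trace(L) = 2|E|.

[0, 0.2679, 1, 2, 3, 3.7321]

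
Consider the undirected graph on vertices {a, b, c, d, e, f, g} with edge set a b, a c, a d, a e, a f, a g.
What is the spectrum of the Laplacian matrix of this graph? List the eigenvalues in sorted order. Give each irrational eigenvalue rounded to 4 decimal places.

[0, 1, 1, 1, 1, 1, 7]

With the vertex order [a, b, c, d, e, f, g], the degrees are [6, 1, 1, 1, 1, 1, 1], giving D = diag(6, 1, 1, 1, 1, 1, 1) and L = D - A. L is symmetric positive semidefinite, so every eigenvalue is real and nonnegative.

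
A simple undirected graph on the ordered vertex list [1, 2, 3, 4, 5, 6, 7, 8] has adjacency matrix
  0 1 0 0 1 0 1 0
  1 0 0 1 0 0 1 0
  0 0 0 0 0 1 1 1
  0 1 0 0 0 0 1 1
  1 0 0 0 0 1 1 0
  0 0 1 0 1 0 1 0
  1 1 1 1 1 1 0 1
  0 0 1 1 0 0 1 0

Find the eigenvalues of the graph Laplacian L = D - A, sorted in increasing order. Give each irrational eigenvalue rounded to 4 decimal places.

Reading degrees in the order [1, 2, 3, 4, 5, 6, 7, 8] gives [3, 3, 3, 3, 3, 3, 7, 3]; set D = diag(3, 3, 3, 3, 3, 3, 7, 3) and form L = D - A. L is symmetric positive semidefinite, so every eigenvalue is real and nonnegative.

[0, 1.7530, 1.7530, 3.4450, 3.4450, 4.8019, 4.8019, 8]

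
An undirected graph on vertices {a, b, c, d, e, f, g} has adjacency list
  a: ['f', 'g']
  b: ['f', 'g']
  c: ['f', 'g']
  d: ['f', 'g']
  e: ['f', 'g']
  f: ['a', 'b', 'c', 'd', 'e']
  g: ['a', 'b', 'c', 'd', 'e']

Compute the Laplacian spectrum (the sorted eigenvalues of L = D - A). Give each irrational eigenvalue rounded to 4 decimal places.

[0, 2, 2, 2, 2, 5, 7]

Each diagonal entry of L is the vertex degree and each off-diagonal entry is -1 where an edge is present, 0 otherwise; in the order [a, b, c, d, e, f, g] the diagonal is [2, 2, 2, 2, 2, 5, 5]. The multiplicity of 0 as a Laplacian eigenvalue equals the number of connected components. The largest eigenvalue, 7, is at most the vertex count 7. The eigenvalues sum to 20, which equals trace(L) = 2|E|.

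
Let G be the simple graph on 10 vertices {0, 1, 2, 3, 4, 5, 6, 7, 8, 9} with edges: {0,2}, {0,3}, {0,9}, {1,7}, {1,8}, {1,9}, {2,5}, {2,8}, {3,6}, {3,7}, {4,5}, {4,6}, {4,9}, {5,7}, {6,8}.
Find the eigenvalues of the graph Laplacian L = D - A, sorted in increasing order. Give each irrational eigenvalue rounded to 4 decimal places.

[0, 2, 2, 2, 2, 2, 5, 5, 5, 5]

Each diagonal entry of L is the vertex degree and each off-diagonal entry is -1 where an edge is present, 0 otherwise; in the order [0, 1, 2, 3, 4, 5, 6, 7, 8, 9] the diagonal is [3, 3, 3, 3, 3, 3, 3, 3, 3, 3]. Since every row of L sums to 0, the all-ones vector is in the kernel and 0 is an eigenvalue. The single zero eigenvalue shows the graph is connected. By the matrix-tree theorem the graph has (1/10) * product of the nonzero eigenvalues = 2000 spanning trees. There is one zero in the spectrum, matching the 1 component.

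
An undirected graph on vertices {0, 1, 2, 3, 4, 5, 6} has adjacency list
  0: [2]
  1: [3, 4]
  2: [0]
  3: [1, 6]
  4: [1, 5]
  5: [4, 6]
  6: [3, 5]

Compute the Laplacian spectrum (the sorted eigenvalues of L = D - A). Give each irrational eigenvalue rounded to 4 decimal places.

Reading degrees in the order [0, 1, 2, 3, 4, 5, 6] gives [1, 2, 1, 2, 2, 2, 2]; set D = diag(1, 2, 1, 2, 2, 2, 2) and form L = D - A. Since every row of L sums to 0, the all-ones vector is in the kernel and 0 is an eigenvalue. The 2 zero eigenvalues correspond to the 2 connected components. The largest eigenvalue, 3.6180, is at most the vertex count 7.

[0, 0, 1.3820, 1.3820, 2, 3.6180, 3.6180]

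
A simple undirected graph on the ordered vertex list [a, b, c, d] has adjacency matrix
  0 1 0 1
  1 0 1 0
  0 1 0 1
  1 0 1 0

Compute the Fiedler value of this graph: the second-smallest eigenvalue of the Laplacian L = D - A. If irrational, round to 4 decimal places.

2

With the vertex order [a, b, c, d], the degrees are [2, 2, 2, 2], giving D = diag(2, 2, 2, 2) and L = D - A. The smallest Laplacian eigenvalue is always 0. The next one, lambda_2 = 2, measures how hard the graph is to disconnect: larger values mean better connectivity. The largest eigenvalue, 4, is at most the vertex count 4.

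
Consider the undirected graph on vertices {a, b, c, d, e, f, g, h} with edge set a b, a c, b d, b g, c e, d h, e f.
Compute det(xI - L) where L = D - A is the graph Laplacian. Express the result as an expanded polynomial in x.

x^8 - 14x^7 + 77x^6 - 212x^5 + 308x^4 - 228x^3 + 76x^2 - 8x

With the vertex order [a, b, c, d, e, f, g, h], the degrees are [2, 3, 2, 2, 2, 1, 1, 1], giving D = diag(2, 3, 2, 2, 2, 1, 1, 1) and L = D - A. L has integer entries, so p(x) = det(xI - L) has integer coefficients. Expanding the determinant yields x^8 - 14x^7 + 77x^6 - 212x^5 + 308x^4 - 228x^3 + 76x^2 - 8x. The coefficient of x^7 equals -trace(L) = -14, matching the sum of degrees. The largest eigenvalue, 4.3429, is at most the vertex count 8. By the matrix-tree theorem the graph has (1/8) * product of the nonzero eigenvalues = 1 spanning tree.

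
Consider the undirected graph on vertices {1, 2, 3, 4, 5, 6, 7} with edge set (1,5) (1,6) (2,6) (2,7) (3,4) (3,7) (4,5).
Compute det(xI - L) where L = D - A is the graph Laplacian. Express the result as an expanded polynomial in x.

x^7 - 14x^6 + 77x^5 - 210x^4 + 294x^3 - 196x^2 + 49x

With the vertex order [1, 2, 3, 4, 5, 6, 7], the degrees are [2, 2, 2, 2, 2, 2, 2], giving D = diag(2, 2, 2, 2, 2, 2, 2) and L = D - A. Computing det(xI - L) by cofactor expansion (or equivalently via sum-over-permutations) gives x^7 - 14x^6 + 77x^5 - 210x^4 + 294x^3 - 196x^2 + 49x. Since p(0) = det(-L) = 0, x divides p(x). The largest eigenvalue, 3.8019, is at most the vertex count 7.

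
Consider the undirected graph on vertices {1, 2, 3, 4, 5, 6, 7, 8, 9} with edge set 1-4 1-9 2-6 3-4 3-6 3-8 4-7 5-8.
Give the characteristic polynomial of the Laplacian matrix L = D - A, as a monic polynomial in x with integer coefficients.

x^9 - 16x^8 + 103x^7 - 344x^6 + 640x^5 - 662x^4 + 361x^3 - 94x^2 + 9x

With the vertex order [1, 2, 3, 4, 5, 6, 7, 8, 9], the degrees are [2, 1, 3, 3, 1, 2, 1, 2, 1], giving D = diag(2, 1, 3, 3, 1, 2, 1, 2, 1) and L = D - A. Computing det(xI - L) by cofactor expansion (or equivalently via sum-over-permutations) gives x^9 - 16x^8 + 103x^7 - 344x^6 + 640x^5 - 662x^4 + 361x^3 - 94x^2 + 9x. Since p(0) = det(-L) = 0, x divides p(x). The largest eigenvalue, 4.7421, is at most the vertex count 9. By the matrix-tree theorem the graph has (1/9) * product of the nonzero eigenvalues = 1 spanning tree.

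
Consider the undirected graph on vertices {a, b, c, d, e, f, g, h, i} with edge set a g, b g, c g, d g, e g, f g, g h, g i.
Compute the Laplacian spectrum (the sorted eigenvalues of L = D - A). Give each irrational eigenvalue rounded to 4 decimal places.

[0, 1, 1, 1, 1, 1, 1, 1, 9]

Each diagonal entry of L is the vertex degree and each off-diagonal entry is -1 where an edge is present, 0 otherwise; in the order [a, b, c, d, e, f, g, h, i] the diagonal is [1, 1, 1, 1, 1, 1, 8, 1, 1]. Diagonalising L (or applying a numerical eigensolver to the 9x9 matrix) gives the spectrum above. The single zero eigenvalue shows the graph is connected. There is one zero in the spectrum, matching the 1 component.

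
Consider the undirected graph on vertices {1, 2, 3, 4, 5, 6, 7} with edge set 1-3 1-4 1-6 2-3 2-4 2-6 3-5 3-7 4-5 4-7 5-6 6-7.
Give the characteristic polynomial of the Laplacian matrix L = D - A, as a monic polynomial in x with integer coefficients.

Each diagonal entry of L is the vertex degree and each off-diagonal entry is -1 where an edge is present, 0 otherwise; in the order [1, 2, 3, 4, 5, 6, 7] the diagonal is [3, 3, 4, 4, 3, 4, 3]. L has integer entries, so p(x) = det(xI - L) has integer coefficients. Expanding the determinant yields x^7 - 24x^6 + 234x^5 - 1192x^4 + 3357x^3 - 4968x^2 + 3024x. Since p(0) = det(-L) = 0, x divides p(x). There is one zero in the spectrum, matching the 1 component.

x^7 - 24x^6 + 234x^5 - 1192x^4 + 3357x^3 - 4968x^2 + 3024x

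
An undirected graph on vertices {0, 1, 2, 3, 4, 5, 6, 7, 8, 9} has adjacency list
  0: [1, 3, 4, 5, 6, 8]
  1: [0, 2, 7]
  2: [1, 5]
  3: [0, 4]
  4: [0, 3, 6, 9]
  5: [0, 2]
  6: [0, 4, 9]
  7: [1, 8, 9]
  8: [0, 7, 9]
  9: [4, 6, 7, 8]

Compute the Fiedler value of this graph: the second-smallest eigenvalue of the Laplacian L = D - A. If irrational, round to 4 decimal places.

0.8411

Reading degrees in the order [0, 1, 2, 3, 4, 5, 6, 7, 8, 9] gives [6, 3, 2, 2, 4, 2, 3, 3, 3, 4]; set D = diag(6, 3, 2, 2, 4, 2, 3, 3, 3, 4) and form L = D - A. The sorted Laplacian eigenvalues are [0, 0.8411, 1.4026, 2.2402, 2.5958, 3.4155, 4, 4.7325, 5.4009, 7.3713]; the algebraic connectivity is the second entry, 0.8411.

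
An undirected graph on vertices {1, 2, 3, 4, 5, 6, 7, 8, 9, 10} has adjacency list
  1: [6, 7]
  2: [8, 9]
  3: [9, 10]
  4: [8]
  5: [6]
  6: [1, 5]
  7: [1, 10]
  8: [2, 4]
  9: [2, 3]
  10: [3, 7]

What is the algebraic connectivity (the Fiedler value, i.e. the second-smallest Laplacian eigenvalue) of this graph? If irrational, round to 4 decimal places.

Reading degrees in the order [1, 2, 3, 4, 5, 6, 7, 8, 9, 10] gives [2, 2, 2, 1, 1, 2, 2, 2, 2, 2]; set D = diag(2, 2, 2, 1, 1, 2, 2, 2, 2, 2) and form L = D - A. Computing the eigenvalues of L and sorting gives [0, 0.0979, 0.3820, 0.8244, 1.3820, 2, 2.6180, 3.1756, 3.6180, 3.9021]. The Fiedler value lambda_2 = 0.0979 is strictly positive, so the graph is connected.

0.0979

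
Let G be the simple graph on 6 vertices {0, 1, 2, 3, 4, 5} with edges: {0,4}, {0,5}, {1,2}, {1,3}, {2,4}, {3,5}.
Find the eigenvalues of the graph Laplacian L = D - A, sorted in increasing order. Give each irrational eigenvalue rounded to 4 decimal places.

Each diagonal entry of L is the vertex degree and each off-diagonal entry is -1 where an edge is present, 0 otherwise; in the order [0, 1, 2, 3, 4, 5] the diagonal is [2, 2, 2, 2, 2, 2]. Since every row of L sums to 0, the all-ones vector is in the kernel and 0 is an eigenvalue. The single zero eigenvalue shows the graph is connected.

[0, 1, 1, 3, 3, 4]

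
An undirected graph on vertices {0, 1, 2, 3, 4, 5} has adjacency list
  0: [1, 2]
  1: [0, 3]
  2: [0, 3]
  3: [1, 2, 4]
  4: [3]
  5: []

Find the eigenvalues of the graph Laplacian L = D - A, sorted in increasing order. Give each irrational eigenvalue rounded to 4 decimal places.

With the vertex order [0, 1, 2, 3, 4, 5], the degrees are [2, 2, 2, 3, 1, 0], giving D = diag(2, 2, 2, 3, 1, 0) and L = D - A. L is symmetric positive semidefinite, so every eigenvalue is real and nonnegative. The 2 zero eigenvalues correspond to the 2 connected components. The eigenvalues sum to 10, which equals trace(L) = 2|E|.

[0, 0, 0.8299, 2, 2.6889, 4.4812]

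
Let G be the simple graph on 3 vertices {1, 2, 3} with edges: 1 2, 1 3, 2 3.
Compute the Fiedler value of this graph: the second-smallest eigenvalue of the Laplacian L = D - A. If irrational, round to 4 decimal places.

3

Each diagonal entry of L is the vertex degree and each off-diagonal entry is -1 where an edge is present, 0 otherwise; in the order [1, 2, 3] the diagonal is [2, 2, 2]. Computing the eigenvalues of L and sorting gives [0, 3, 3]. The Fiedler value lambda_2 = 3 is strictly positive, so the graph is connected. The eigenvalues sum to 6, which equals trace(L) = 2|E|.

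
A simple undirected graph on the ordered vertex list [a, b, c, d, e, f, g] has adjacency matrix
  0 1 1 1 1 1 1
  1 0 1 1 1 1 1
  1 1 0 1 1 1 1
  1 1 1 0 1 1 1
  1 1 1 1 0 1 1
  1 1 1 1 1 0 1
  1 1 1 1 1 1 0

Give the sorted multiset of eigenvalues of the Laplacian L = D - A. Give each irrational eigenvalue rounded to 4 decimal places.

[0, 7, 7, 7, 7, 7, 7]

With the vertex order [a, b, c, d, e, f, g], the degrees are [6, 6, 6, 6, 6, 6, 6], giving D = diag(6, 6, 6, 6, 6, 6, 6) and L = D - A. The multiplicity of 0 as a Laplacian eigenvalue equals the number of connected components.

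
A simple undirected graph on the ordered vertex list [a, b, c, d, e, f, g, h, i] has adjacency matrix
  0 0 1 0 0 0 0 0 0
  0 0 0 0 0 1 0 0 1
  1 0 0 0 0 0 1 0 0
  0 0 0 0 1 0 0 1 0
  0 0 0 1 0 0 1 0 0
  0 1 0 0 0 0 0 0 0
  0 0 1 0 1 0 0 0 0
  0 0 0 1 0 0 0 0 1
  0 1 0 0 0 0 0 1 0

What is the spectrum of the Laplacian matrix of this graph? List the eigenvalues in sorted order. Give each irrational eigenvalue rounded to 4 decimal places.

Reading degrees in the order [a, b, c, d, e, f, g, h, i] gives [1, 2, 2, 2, 2, 1, 2, 2, 2]; set D = diag(1, 2, 2, 2, 2, 1, 2, 2, 2) and form L = D - A. L is symmetric positive semidefinite, so every eigenvalue is real and nonnegative. The single zero eigenvalue shows the graph is connected.

[0, 0.1206, 0.4679, 1, 1.6527, 2.3473, 3, 3.5321, 3.8794]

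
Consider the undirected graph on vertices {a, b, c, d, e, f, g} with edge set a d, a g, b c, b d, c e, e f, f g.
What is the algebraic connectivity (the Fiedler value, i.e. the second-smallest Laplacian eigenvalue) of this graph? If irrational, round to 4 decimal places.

0.7530

Each diagonal entry of L is the vertex degree and each off-diagonal entry is -1 where an edge is present, 0 otherwise; in the order [a, b, c, d, e, f, g] the diagonal is [2, 2, 2, 2, 2, 2, 2]. The sorted Laplacian eigenvalues are [0, 0.7530, 0.7530, 2.4450, 2.4450, 3.8019, 3.8019]; the algebraic connectivity is the second entry, 0.7530. There is one zero in the spectrum, matching the 1 component.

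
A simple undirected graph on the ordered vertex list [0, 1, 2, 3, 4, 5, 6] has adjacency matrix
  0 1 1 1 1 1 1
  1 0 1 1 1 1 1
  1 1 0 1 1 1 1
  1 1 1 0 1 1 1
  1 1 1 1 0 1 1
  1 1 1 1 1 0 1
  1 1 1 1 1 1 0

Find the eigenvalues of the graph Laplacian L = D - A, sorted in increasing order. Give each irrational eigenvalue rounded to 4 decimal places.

Reading degrees in the order [0, 1, 2, 3, 4, 5, 6] gives [6, 6, 6, 6, 6, 6, 6]; set D = diag(6, 6, 6, 6, 6, 6, 6) and form L = D - A. Diagonalising L (or applying a numerical eigensolver to the 7x7 matrix) gives the spectrum above. By the matrix-tree theorem the graph has (1/7) * product of the nonzero eigenvalues = 16807 spanning trees.

[0, 7, 7, 7, 7, 7, 7]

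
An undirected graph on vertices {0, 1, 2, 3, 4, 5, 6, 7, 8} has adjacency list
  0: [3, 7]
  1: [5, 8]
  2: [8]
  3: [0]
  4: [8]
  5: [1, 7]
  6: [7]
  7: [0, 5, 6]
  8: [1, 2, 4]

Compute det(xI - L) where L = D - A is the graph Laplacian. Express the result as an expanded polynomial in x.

x^9 - 16x^8 + 103x^7 - 344x^6 + 643x^5 - 678x^4 + 386x^3 - 104x^2 + 9x

Each diagonal entry of L is the vertex degree and each off-diagonal entry is -1 where an edge is present, 0 otherwise; in the order [0, 1, 2, 3, 4, 5, 6, 7, 8] the diagonal is [2, 2, 1, 1, 1, 2, 1, 3, 3]. L has integer entries, so p(x) = det(xI - L) has integer coefficients. Expanding the determinant yields x^9 - 16x^8 + 103x^7 - 344x^6 + 643x^5 - 678x^4 + 386x^3 - 104x^2 + 9x. The constant term is 0 because L is singular (the all-ones vector lies in its kernel).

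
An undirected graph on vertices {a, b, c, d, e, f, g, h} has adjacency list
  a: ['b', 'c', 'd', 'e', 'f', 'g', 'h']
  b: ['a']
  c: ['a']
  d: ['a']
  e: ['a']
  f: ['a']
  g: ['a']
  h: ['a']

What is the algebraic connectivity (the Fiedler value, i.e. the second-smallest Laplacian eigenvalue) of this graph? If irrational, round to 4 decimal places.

1

With the vertex order [a, b, c, d, e, f, g, h], the degrees are [7, 1, 1, 1, 1, 1, 1, 1], giving D = diag(7, 1, 1, 1, 1, 1, 1, 1) and L = D - A. The sorted Laplacian eigenvalues are [0, 1, 1, 1, 1, 1, 1, 8]; the algebraic connectivity is the second entry, 1. The eigenvalues sum to 14, which equals trace(L) = 2|E|. There is one zero in the spectrum, matching the 1 component.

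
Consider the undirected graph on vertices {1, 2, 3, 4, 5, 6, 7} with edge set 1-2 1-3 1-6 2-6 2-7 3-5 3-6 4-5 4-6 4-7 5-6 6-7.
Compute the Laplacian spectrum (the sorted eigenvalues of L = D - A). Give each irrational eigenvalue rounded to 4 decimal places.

[0, 2, 2, 4, 4, 5, 7]

Each diagonal entry of L is the vertex degree and each off-diagonal entry is -1 where an edge is present, 0 otherwise; in the order [1, 2, 3, 4, 5, 6, 7] the diagonal is [3, 3, 3, 3, 3, 6, 3]. Diagonalising L (or applying a numerical eigensolver to the 7x7 matrix) gives the spectrum above. The single zero eigenvalue shows the graph is connected.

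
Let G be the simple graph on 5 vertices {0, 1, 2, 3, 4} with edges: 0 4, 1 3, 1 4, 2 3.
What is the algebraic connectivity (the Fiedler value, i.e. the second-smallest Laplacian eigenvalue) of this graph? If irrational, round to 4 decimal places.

0.3820

Reading degrees in the order [0, 1, 2, 3, 4] gives [1, 2, 1, 2, 2]; set D = diag(1, 2, 1, 2, 2) and form L = D - A. The smallest Laplacian eigenvalue is always 0. The next one, lambda_2 = 0.3820, measures how hard the graph is to disconnect: larger values mean better connectivity. The largest eigenvalue, 3.6180, is at most the vertex count 5.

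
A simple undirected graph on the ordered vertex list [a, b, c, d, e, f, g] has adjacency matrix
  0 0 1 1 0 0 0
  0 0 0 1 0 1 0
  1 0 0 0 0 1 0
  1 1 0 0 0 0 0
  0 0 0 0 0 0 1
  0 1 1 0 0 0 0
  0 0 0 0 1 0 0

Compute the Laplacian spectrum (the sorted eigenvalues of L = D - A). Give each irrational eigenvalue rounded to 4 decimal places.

Reading degrees in the order [a, b, c, d, e, f, g] gives [2, 2, 2, 2, 1, 2, 1]; set D = diag(2, 2, 2, 2, 1, 2, 1) and form L = D - A. L is symmetric positive semidefinite, so every eigenvalue is real and nonnegative. The 2 zero eigenvalues correspond to the 2 connected components.

[0, 0, 1.3820, 1.3820, 2, 3.6180, 3.6180]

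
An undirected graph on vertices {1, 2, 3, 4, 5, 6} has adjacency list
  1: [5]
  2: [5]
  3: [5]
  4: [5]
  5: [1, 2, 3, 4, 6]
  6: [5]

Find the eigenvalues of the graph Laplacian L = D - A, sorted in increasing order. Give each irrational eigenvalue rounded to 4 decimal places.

Each diagonal entry of L is the vertex degree and each off-diagonal entry is -1 where an edge is present, 0 otherwise; in the order [1, 2, 3, 4, 5, 6] the diagonal is [1, 1, 1, 1, 5, 1]. L is symmetric positive semidefinite, so every eigenvalue is real and nonnegative. The eigenvalues sum to 10, which equals trace(L) = 2|E|.

[0, 1, 1, 1, 1, 6]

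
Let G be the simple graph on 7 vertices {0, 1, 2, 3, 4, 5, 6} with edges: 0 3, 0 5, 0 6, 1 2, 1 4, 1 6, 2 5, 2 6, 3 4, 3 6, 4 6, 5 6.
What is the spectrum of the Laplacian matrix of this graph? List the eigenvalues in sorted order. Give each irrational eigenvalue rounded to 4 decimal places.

With the vertex order [0, 1, 2, 3, 4, 5, 6], the degrees are [3, 3, 3, 3, 3, 3, 6], giving D = diag(3, 3, 3, 3, 3, 3, 6) and L = D - A. L is symmetric positive semidefinite, so every eigenvalue is real and nonnegative. There is one zero in the spectrum, matching the 1 component.

[0, 2, 2, 4, 4, 5, 7]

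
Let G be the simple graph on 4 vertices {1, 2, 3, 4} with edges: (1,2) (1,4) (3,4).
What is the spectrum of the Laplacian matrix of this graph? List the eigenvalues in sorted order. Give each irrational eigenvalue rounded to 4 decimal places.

Each diagonal entry of L is the vertex degree and each off-diagonal entry is -1 where an edge is present, 0 otherwise; in the order [1, 2, 3, 4] the diagonal is [2, 1, 1, 2]. The multiplicity of 0 as a Laplacian eigenvalue equals the number of connected components. The single zero eigenvalue shows the graph is connected.

[0, 0.5858, 2, 3.4142]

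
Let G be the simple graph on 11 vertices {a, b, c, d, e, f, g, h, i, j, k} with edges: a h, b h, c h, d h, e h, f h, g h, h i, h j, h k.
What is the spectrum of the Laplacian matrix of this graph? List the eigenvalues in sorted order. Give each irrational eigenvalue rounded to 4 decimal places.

Each diagonal entry of L is the vertex degree and each off-diagonal entry is -1 where an edge is present, 0 otherwise; in the order [a, b, c, d, e, f, g, h, i, j, k] the diagonal is [1, 1, 1, 1, 1, 1, 1, 10, 1, 1, 1]. Since every row of L sums to 0, the all-ones vector is in the kernel and 0 is an eigenvalue. The eigenvalues sum to 20, which equals trace(L) = 2|E|. By the matrix-tree theorem the graph has (1/11) * product of the nonzero eigenvalues = 1 spanning tree.

[0, 1, 1, 1, 1, 1, 1, 1, 1, 1, 11]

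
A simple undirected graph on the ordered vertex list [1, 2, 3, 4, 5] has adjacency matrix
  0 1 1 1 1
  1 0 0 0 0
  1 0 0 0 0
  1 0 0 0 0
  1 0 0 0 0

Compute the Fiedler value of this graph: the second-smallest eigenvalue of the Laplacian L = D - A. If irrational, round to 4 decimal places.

1

With the vertex order [1, 2, 3, 4, 5], the degrees are [4, 1, 1, 1, 1], giving D = diag(4, 1, 1, 1, 1) and L = D - A. The smallest Laplacian eigenvalue is always 0. The next one, lambda_2 = 1, measures how hard the graph is to disconnect: larger values mean better connectivity.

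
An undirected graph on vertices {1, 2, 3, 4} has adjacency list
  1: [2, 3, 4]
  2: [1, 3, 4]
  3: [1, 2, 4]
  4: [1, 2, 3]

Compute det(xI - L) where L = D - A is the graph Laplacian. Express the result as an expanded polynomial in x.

Each diagonal entry of L is the vertex degree and each off-diagonal entry is -1 where an edge is present, 0 otherwise; in the order [1, 2, 3, 4] the diagonal is [3, 3, 3, 3]. Computing det(xI - L) by cofactor expansion (or equivalently via sum-over-permutations) gives x^4 - 12x^3 + 48x^2 - 64x. The coefficient of x^3 equals -trace(L) = -12, matching the sum of degrees. The eigenvalues sum to 12, which equals trace(L) = 2|E|.

x^4 - 12x^3 + 48x^2 - 64x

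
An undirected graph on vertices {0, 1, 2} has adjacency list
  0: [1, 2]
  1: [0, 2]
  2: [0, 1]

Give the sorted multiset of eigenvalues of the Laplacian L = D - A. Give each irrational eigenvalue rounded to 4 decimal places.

Each diagonal entry of L is the vertex degree and each off-diagonal entry is -1 where an edge is present, 0 otherwise; in the order [0, 1, 2] the diagonal is [2, 2, 2]. Since every row of L sums to 0, the all-ones vector is in the kernel and 0 is an eigenvalue. The eigenvalues sum to 6, which equals trace(L) = 2|E|. By the matrix-tree theorem the graph has (1/3) * product of the nonzero eigenvalues = 3 spanning trees.

[0, 3, 3]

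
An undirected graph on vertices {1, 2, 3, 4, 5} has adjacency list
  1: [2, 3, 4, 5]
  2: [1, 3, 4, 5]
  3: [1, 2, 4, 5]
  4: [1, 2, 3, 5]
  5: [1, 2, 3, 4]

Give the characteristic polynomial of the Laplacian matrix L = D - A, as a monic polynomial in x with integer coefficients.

x^5 - 20x^4 + 150x^3 - 500x^2 + 625x

Each diagonal entry of L is the vertex degree and each off-diagonal entry is -1 where an edge is present, 0 otherwise; in the order [1, 2, 3, 4, 5] the diagonal is [4, 4, 4, 4, 4]. Computing det(xI - L) by cofactor expansion (or equivalently via sum-over-permutations) gives x^5 - 20x^4 + 150x^3 - 500x^2 + 625x. The constant term is 0 because L is singular (the all-ones vector lies in its kernel).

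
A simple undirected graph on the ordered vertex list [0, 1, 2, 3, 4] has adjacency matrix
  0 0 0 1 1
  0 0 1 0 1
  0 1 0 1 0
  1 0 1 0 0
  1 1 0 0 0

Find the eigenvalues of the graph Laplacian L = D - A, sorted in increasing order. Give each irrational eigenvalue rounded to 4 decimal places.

[0, 1.3820, 1.3820, 3.6180, 3.6180]

Each diagonal entry of L is the vertex degree and each off-diagonal entry is -1 where an edge is present, 0 otherwise; in the order [0, 1, 2, 3, 4] the diagonal is [2, 2, 2, 2, 2]. Since every row of L sums to 0, the all-ones vector is in the kernel and 0 is an eigenvalue. There is one zero in the spectrum, matching the 1 component. By the matrix-tree theorem the graph has (1/5) * product of the nonzero eigenvalues = 5 spanning trees.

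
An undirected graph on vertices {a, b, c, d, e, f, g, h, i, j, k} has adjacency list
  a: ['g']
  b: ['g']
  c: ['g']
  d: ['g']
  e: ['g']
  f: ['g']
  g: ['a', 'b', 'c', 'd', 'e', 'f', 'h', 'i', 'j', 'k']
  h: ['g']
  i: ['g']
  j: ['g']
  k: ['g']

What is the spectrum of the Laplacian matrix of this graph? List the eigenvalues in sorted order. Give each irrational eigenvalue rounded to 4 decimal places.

[0, 1, 1, 1, 1, 1, 1, 1, 1, 1, 11]

Each diagonal entry of L is the vertex degree and each off-diagonal entry is -1 where an edge is present, 0 otherwise; in the order [a, b, c, d, e, f, g, h, i, j, k] the diagonal is [1, 1, 1, 1, 1, 1, 10, 1, 1, 1, 1]. Diagonalising L (or applying a numerical eigensolver to the 11x11 matrix) gives the spectrum above. The largest eigenvalue, 11, is at most the vertex count 11.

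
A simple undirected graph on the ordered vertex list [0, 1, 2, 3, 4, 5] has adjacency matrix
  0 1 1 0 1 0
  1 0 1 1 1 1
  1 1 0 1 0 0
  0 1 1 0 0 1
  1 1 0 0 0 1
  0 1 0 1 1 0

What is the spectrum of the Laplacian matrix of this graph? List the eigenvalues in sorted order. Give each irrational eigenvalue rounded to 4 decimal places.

[0, 2.3820, 2.3820, 4.6180, 4.6180, 6]

Reading degrees in the order [0, 1, 2, 3, 4, 5] gives [3, 5, 3, 3, 3, 3]; set D = diag(3, 5, 3, 3, 3, 3) and form L = D - A. L is symmetric positive semidefinite, so every eigenvalue is real and nonnegative. By the matrix-tree theorem the graph has (1/6) * product of the nonzero eigenvalues = 121 spanning trees. The largest eigenvalue, 6, is at most the vertex count 6.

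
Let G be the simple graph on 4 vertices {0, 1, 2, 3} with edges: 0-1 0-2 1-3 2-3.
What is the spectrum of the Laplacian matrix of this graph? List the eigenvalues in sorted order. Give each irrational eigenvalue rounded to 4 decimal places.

With the vertex order [0, 1, 2, 3], the degrees are [2, 2, 2, 2], giving D = diag(2, 2, 2, 2) and L = D - A. Diagonalising L (or applying a numerical eigensolver to the 4x4 matrix) gives the spectrum above. The single zero eigenvalue shows the graph is connected.

[0, 2, 2, 4]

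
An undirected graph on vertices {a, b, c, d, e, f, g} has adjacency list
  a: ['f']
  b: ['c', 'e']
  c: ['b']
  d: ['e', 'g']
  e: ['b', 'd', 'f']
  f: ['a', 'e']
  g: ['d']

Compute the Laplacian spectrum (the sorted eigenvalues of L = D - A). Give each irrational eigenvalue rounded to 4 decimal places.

[0, 0.3820, 0.3820, 1.5858, 2.6180, 2.6180, 4.4142]

With the vertex order [a, b, c, d, e, f, g], the degrees are [1, 2, 1, 2, 3, 2, 1], giving D = diag(1, 2, 1, 2, 3, 2, 1) and L = D - A. L is symmetric positive semidefinite, so every eigenvalue is real and nonnegative. There is one zero in the spectrum, matching the 1 component. The eigenvalues sum to 12, which equals trace(L) = 2|E|.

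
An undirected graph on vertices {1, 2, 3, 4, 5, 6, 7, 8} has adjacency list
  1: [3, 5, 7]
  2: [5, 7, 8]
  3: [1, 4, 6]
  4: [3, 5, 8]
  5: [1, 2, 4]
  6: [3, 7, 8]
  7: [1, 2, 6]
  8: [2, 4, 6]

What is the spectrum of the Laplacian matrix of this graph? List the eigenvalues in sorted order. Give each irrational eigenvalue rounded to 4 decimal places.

Reading degrees in the order [1, 2, 3, 4, 5, 6, 7, 8] gives [3, 3, 3, 3, 3, 3, 3, 3]; set D = diag(3, 3, 3, 3, 3, 3, 3, 3) and form L = D - A. The multiplicity of 0 as a Laplacian eigenvalue equals the number of connected components. By the matrix-tree theorem the graph has (1/8) * product of the nonzero eigenvalues = 384 spanning trees.

[0, 2, 2, 2, 4, 4, 4, 6]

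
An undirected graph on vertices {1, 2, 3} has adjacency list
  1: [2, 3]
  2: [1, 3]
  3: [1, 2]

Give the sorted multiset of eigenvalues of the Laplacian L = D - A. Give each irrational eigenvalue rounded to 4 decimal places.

[0, 3, 3]

Reading degrees in the order [1, 2, 3] gives [2, 2, 2]; set D = diag(2, 2, 2) and form L = D - A. The multiplicity of 0 as a Laplacian eigenvalue equals the number of connected components. The largest eigenvalue, 3, is at most the vertex count 3.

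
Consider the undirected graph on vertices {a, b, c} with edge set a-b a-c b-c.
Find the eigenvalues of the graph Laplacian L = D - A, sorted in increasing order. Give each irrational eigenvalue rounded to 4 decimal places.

Each diagonal entry of L is the vertex degree and each off-diagonal entry is -1 where an edge is present, 0 otherwise; in the order [a, b, c] the diagonal is [2, 2, 2]. Since every row of L sums to 0, the all-ones vector is in the kernel and 0 is an eigenvalue. The single zero eigenvalue shows the graph is connected. There is one zero in the spectrum, matching the 1 component.

[0, 3, 3]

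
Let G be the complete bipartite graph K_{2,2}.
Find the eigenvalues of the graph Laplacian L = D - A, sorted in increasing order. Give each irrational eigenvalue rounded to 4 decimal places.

The graph has 4 vertices and degree multiset [2, 2, 2, 2]; D is the diagonal matrix of degrees and L = D - A. The multiplicity of 0 as a Laplacian eigenvalue equals the number of connected components. By the matrix-tree theorem the graph has (1/4) * product of the nonzero eigenvalues = 4 spanning trees. The largest eigenvalue, 4, is at most the vertex count 4.

[0, 2, 2, 4]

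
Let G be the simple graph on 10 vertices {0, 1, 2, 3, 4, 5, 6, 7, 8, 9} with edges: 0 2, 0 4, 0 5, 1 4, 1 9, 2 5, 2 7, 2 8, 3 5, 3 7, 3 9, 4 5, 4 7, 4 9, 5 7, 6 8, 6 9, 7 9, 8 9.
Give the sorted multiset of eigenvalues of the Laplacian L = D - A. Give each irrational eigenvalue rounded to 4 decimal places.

Reading degrees in the order [0, 1, 2, 3, 4, 5, 6, 7, 8, 9] gives [3, 2, 4, 3, 5, 5, 2, 5, 3, 6]; set D = diag(3, 2, 4, 3, 5, 5, 2, 5, 3, 6) and form L = D - A. Since every row of L sums to 0, the all-ones vector is in the kernel and 0 is an eigenvalue. The single zero eigenvalue shows the graph is connected. The largest eigenvalue, 7.4169, is at most the vertex count 10.

[0, 1.2594, 1.6763, 2.4160, 3.2608, 4.4621, 4.7913, 5.9153, 6.8019, 7.4169]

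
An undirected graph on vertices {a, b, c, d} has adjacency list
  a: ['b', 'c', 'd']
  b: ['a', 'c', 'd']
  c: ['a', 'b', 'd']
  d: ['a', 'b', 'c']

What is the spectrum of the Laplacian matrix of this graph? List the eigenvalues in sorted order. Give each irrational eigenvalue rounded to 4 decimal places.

With the vertex order [a, b, c, d], the degrees are [3, 3, 3, 3], giving D = diag(3, 3, 3, 3) and L = D - A. Diagonalising L (or applying a numerical eigensolver to the 4x4 matrix) gives the spectrum above.

[0, 4, 4, 4]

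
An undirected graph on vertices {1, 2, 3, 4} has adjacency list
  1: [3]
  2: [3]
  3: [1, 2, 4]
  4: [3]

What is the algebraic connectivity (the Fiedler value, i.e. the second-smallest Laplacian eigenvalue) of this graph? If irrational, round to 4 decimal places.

1

Each diagonal entry of L is the vertex degree and each off-diagonal entry is -1 where an edge is present, 0 otherwise; in the order [1, 2, 3, 4] the diagonal is [1, 1, 3, 1]. The smallest Laplacian eigenvalue is always 0. The next one, lambda_2 = 1, measures how hard the graph is to disconnect: larger values mean better connectivity. The eigenvalues sum to 6, which equals trace(L) = 2|E|. By the matrix-tree theorem the graph has (1/4) * product of the nonzero eigenvalues = 1 spanning tree.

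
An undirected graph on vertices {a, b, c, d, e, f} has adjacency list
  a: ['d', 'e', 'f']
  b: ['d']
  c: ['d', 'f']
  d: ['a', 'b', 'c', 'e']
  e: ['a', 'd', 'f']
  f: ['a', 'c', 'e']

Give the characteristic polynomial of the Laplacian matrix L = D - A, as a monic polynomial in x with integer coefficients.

x^6 - 16x^5 + 96x^4 - 266x^3 + 332x^2 - 144x

Each diagonal entry of L is the vertex degree and each off-diagonal entry is -1 where an edge is present, 0 otherwise; in the order [a, b, c, d, e, f] the diagonal is [3, 1, 2, 4, 3, 3]. L has integer entries, so p(x) = det(xI - L) has integer coefficients. Expanding the determinant yields x^6 - 16x^5 + 96x^4 - 266x^3 + 332x^2 - 144x. The constant term is 0 because L is singular (the all-ones vector lies in its kernel). The largest eigenvalue, 5.5141, is at most the vertex count 6.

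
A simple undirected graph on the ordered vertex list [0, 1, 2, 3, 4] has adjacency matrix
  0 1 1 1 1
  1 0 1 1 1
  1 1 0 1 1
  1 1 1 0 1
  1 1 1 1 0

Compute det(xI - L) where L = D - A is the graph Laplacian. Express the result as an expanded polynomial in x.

Reading degrees in the order [0, 1, 2, 3, 4] gives [4, 4, 4, 4, 4]; set D = diag(4, 4, 4, 4, 4) and form L = D - A. The eigenvalues of L are [0, 5, 5, 5, 5]; the characteristic polynomial is the product of (x - lambda_i), which multiplies out to x^5 - 20x^4 + 150x^3 - 500x^2 + 625x. Since p(0) = det(-L) = 0, x divides p(x). The largest eigenvalue, 5, is at most the vertex count 5.

x^5 - 20x^4 + 150x^3 - 500x^2 + 625x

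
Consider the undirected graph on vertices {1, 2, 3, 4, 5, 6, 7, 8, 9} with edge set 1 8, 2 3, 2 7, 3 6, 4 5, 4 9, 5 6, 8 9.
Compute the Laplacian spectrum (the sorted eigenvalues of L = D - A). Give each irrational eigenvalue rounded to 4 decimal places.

[0, 0.1206, 0.4679, 1, 1.6527, 2.3473, 3, 3.5321, 3.8794]

With the vertex order [1, 2, 3, 4, 5, 6, 7, 8, 9], the degrees are [1, 2, 2, 2, 2, 2, 1, 2, 2], giving D = diag(1, 2, 2, 2, 2, 2, 1, 2, 2) and L = D - A. The multiplicity of 0 as a Laplacian eigenvalue equals the number of connected components. The single zero eigenvalue shows the graph is connected.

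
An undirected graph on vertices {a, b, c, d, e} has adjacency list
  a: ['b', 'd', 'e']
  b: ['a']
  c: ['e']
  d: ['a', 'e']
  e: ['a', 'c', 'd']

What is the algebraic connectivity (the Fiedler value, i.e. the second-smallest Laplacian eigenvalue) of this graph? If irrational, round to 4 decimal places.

0.6972

Reading degrees in the order [a, b, c, d, e] gives [3, 1, 1, 2, 3]; set D = diag(3, 1, 1, 2, 3) and form L = D - A. Computing the eigenvalues of L and sorting gives [0, 0.6972, 1.3820, 3.6180, 4.3028]. The Fiedler value lambda_2 = 0.6972 is strictly positive, so the graph is connected. There is one zero in the spectrum, matching the 1 component.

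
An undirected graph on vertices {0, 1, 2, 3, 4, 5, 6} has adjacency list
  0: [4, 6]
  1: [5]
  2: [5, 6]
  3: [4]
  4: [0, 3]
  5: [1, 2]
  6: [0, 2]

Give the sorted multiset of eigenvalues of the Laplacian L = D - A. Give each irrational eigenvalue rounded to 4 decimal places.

Each diagonal entry of L is the vertex degree and each off-diagonal entry is -1 where an edge is present, 0 otherwise; in the order [0, 1, 2, 3, 4, 5, 6] the diagonal is [2, 1, 2, 1, 2, 2, 2]. The multiplicity of 0 as a Laplacian eigenvalue equals the number of connected components. The largest eigenvalue, 3.8019, is at most the vertex count 7.

[0, 0.1981, 0.7530, 1.5550, 2.4450, 3.2470, 3.8019]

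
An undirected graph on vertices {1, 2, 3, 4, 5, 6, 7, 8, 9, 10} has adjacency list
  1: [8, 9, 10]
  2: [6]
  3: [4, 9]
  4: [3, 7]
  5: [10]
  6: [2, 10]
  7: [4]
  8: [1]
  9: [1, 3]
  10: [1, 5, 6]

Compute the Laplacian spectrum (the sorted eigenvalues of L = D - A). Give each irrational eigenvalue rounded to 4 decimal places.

[0, 0.1398, 0.4249, 0.6932, 1, 2, 2.2574, 3.1456, 3.6414, 4.6978]

Each diagonal entry of L is the vertex degree and each off-diagonal entry is -1 where an edge is present, 0 otherwise; in the order [1, 2, 3, 4, 5, 6, 7, 8, 9, 10] the diagonal is [3, 1, 2, 2, 1, 2, 1, 1, 2, 3]. Diagonalising L (or applying a numerical eigensolver to the 10x10 matrix) gives the spectrum above.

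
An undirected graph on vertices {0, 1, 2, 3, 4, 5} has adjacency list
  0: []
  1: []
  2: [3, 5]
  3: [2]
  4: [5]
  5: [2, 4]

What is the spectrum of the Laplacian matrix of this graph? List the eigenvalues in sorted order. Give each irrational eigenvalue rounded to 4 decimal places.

With the vertex order [0, 1, 2, 3, 4, 5], the degrees are [0, 0, 2, 1, 1, 2], giving D = diag(0, 0, 2, 1, 1, 2) and L = D - A. Diagonalising L (or applying a numerical eigensolver to the 6x6 matrix) gives the spectrum above. The 3 zero eigenvalues correspond to the 3 connected components. The largest eigenvalue, 3.4142, is at most the vertex count 6.

[0, 0, 0, 0.5858, 2, 3.4142]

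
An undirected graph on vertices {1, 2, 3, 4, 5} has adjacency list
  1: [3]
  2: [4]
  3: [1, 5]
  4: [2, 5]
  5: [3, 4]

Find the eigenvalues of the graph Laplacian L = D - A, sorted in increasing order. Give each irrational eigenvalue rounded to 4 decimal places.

[0, 0.3820, 1.3820, 2.6180, 3.6180]

Each diagonal entry of L is the vertex degree and each off-diagonal entry is -1 where an edge is present, 0 otherwise; in the order [1, 2, 3, 4, 5] the diagonal is [1, 1, 2, 2, 2]. Diagonalising L (or applying a numerical eigensolver to the 5x5 matrix) gives the spectrum above. There is one zero in the spectrum, matching the 1 component.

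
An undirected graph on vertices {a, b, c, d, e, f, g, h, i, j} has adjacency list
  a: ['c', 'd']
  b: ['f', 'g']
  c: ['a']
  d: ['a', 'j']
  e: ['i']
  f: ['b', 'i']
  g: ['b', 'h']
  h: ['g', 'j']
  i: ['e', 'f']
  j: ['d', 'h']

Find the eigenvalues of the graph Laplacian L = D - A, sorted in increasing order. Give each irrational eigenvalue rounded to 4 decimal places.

[0, 0.0979, 0.3820, 0.8244, 1.3820, 2, 2.6180, 3.1756, 3.6180, 3.9021]

Reading degrees in the order [a, b, c, d, e, f, g, h, i, j] gives [2, 2, 1, 2, 1, 2, 2, 2, 2, 2]; set D = diag(2, 2, 1, 2, 1, 2, 2, 2, 2, 2) and form L = D - A. L is symmetric positive semidefinite, so every eigenvalue is real and nonnegative. By the matrix-tree theorem the graph has (1/10) * product of the nonzero eigenvalues = 1 spanning tree. There is one zero in the spectrum, matching the 1 component.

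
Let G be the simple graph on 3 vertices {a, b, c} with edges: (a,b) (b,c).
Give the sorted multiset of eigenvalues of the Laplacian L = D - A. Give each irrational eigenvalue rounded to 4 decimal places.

With the vertex order [a, b, c], the degrees are [1, 2, 1], giving D = diag(1, 2, 1) and L = D - A. The multiplicity of 0 as a Laplacian eigenvalue equals the number of connected components. The single zero eigenvalue shows the graph is connected. By the matrix-tree theorem the graph has (1/3) * product of the nonzero eigenvalues = 1 spanning tree.

[0, 1, 3]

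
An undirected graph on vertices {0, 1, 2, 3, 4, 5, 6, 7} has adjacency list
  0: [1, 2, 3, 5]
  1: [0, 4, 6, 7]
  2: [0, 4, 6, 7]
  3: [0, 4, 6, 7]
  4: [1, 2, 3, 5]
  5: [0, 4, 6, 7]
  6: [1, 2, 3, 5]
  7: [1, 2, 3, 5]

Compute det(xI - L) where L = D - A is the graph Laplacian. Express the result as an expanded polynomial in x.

With the vertex order [0, 1, 2, 3, 4, 5, 6, 7], the degrees are [4, 4, 4, 4, 4, 4, 4, 4], giving D = diag(4, 4, 4, 4, 4, 4, 4, 4) and L = D - A. The eigenvalues of L are [0, 4, 4, 4, 4, 4, 4, 8]; the characteristic polynomial is the product of (x - lambda_i), which multiplies out to x^8 - 32x^7 + 432x^6 - 3200x^5 + 14080x^4 - 36864x^3 + 53248x^2 - 32768x. The constant term is 0 because L is singular (the all-ones vector lies in its kernel).

x^8 - 32x^7 + 432x^6 - 3200x^5 + 14080x^4 - 36864x^3 + 53248x^2 - 32768x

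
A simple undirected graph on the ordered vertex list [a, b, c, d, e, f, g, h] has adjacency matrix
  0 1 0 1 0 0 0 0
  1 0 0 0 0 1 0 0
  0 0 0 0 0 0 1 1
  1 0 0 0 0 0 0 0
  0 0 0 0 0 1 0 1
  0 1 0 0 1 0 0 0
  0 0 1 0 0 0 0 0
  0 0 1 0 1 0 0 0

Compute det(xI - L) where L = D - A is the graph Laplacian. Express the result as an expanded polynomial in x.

x^8 - 14x^7 + 78x^6 - 220x^5 + 330x^4 - 252x^3 + 84x^2 - 8x

Reading degrees in the order [a, b, c, d, e, f, g, h] gives [2, 2, 2, 1, 2, 2, 1, 2]; set D = diag(2, 2, 2, 1, 2, 2, 1, 2) and form L = D - A. L has integer entries, so p(x) = det(xI - L) has integer coefficients. Expanding the determinant yields x^8 - 14x^7 + 78x^6 - 220x^5 + 330x^4 - 252x^3 + 84x^2 - 8x. Since p(0) = det(-L) = 0, x divides p(x).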